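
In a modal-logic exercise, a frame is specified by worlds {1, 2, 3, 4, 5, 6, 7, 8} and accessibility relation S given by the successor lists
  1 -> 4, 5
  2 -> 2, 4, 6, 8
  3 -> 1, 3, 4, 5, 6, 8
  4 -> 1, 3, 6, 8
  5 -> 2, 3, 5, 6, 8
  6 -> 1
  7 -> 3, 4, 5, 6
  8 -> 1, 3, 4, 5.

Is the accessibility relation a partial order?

No

Reflexive: no — 1 is not related to itself.
Transitive: no — 1 S 4 and 4 S 3, but not 1 S 3.
Antisymmetric: no — 1 S 4 and 4 S 1 with 1 ≠ 4.
So S is not a partial order.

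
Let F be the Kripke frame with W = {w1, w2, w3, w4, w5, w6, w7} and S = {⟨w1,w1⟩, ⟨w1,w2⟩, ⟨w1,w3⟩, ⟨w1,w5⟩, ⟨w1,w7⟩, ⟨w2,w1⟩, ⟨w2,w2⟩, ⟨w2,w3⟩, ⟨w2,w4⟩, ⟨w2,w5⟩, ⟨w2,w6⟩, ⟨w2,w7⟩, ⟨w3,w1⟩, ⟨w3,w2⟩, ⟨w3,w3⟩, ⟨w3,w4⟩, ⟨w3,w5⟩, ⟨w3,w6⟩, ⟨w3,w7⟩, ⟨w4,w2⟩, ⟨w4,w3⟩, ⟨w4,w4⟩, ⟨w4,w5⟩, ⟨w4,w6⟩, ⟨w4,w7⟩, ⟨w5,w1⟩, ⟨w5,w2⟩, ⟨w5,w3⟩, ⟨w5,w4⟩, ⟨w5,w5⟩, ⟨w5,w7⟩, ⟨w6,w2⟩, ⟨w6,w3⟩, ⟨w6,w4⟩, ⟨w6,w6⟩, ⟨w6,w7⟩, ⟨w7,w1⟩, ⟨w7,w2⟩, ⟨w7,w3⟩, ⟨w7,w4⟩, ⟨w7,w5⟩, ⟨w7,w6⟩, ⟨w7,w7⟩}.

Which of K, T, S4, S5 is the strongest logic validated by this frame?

T

Reflexive (axiom T): yes — every world is S-related to itself.
Transitive (axiom 4): no — w1 S w2 and w2 S w4, but not w1 S w4.
Euclidean (axiom 5): no — w2 S w1 and w2 S w4, but not w1 S w4.
So F validates K, T; S4 would additionally require S to be transitive. The strongest is T.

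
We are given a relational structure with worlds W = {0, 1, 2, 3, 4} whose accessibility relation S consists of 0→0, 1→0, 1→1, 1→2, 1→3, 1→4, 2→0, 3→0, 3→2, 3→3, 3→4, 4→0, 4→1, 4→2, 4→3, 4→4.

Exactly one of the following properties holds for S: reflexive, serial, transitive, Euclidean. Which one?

Reflexive: no — 2 is not related to itself.
Serial: yes — every world has a successor (e.g. 0 S 0).
Transitive: no — 3 S 4 and 4 S 1, but not 3 S 1.
Euclidean: no — 1 S 0 and 1 S 2, but not 0 S 2.
Only serial holds.

serial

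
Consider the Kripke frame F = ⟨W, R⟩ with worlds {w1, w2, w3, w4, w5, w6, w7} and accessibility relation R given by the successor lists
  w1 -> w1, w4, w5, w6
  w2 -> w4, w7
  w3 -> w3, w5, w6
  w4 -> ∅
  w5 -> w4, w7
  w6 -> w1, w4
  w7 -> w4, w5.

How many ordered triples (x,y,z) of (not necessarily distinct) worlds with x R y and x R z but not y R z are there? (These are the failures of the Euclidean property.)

Enumerating: (w1,w4,w1), (w1,w4,w4), (w1,w4,w5), (w1,w4,w6), (w1,w5,w1), (w1,w5,w5), (w1,w5,w6), (w1,w6,w5), (w1,w6,w6), (w2,w4,w4), (w2,w4,w7), (w2,w7,w7), … and 14 more.
Total: 26.

26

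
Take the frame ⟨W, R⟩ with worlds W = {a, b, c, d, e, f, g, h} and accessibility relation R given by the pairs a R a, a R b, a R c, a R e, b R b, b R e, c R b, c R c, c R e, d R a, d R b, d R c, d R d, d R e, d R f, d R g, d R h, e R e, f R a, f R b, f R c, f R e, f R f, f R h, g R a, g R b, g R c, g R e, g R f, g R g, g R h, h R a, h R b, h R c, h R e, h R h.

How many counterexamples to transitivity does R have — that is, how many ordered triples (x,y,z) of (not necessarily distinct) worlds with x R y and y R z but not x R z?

R is transitive; there are no such tuples.

0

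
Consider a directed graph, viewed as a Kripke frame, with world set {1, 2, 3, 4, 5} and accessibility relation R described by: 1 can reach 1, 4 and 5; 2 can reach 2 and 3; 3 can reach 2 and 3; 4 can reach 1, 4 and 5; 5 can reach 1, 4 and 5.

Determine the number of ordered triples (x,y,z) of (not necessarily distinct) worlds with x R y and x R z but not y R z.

0

R is Euclidean; there are no such tuples.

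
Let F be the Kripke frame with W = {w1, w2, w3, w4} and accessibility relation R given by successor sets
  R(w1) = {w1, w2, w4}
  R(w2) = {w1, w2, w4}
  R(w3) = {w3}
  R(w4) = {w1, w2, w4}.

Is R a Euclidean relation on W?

Euclidean: yes — any two successors of a common world are R-related.

Yes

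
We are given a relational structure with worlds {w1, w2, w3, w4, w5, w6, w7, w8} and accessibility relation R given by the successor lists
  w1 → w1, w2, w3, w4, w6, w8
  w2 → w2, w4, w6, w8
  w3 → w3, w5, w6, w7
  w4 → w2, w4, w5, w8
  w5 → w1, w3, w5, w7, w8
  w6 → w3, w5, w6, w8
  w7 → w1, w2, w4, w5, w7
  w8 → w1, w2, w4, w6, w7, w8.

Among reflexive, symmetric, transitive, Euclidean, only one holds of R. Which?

reflexive

Reflexive: yes — every world is R-related to itself.
Symmetric: no — w1 R w2 but not w2 R w1.
Transitive: no — w1 R w3 and w3 R w5, but not w1 R w5.
Euclidean: no — w1 R w2 and w1 R w3, but not w2 R w3.
Only reflexive holds.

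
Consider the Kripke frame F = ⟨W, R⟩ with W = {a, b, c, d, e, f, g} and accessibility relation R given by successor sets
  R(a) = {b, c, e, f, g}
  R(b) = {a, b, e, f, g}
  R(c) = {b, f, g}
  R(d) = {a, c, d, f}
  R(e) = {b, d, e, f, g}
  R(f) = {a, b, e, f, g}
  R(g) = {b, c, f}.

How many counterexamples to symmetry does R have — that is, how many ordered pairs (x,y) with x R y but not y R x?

10

Enumerating: (a,c), (a,e), (a,g), (c,b), (c,f), (d,a), (d,c), (d,f), (e,d), (e,g).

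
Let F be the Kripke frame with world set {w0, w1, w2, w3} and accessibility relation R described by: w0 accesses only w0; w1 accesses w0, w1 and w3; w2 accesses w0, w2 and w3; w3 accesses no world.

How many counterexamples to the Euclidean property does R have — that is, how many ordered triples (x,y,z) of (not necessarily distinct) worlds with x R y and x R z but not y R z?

10

Enumerating: (w1,w0,w1), (w1,w0,w3), (w1,w3,w0), (w1,w3,w1), (w1,w3,w3), (w2,w0,w2), (w2,w0,w3), (w2,w3,w0), (w2,w3,w2), (w2,w3,w3).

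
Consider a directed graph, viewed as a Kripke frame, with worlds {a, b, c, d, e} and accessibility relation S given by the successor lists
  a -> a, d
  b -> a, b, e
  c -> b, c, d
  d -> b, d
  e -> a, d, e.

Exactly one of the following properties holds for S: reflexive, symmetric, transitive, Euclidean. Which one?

reflexive

Reflexive: yes — every world is S-related to itself.
Symmetric: no — a S d but not d S a.
Transitive: no — a S d and d S b, but not a S b.
Euclidean: no — b S a and b S e, but not a S e.
Only reflexive holds.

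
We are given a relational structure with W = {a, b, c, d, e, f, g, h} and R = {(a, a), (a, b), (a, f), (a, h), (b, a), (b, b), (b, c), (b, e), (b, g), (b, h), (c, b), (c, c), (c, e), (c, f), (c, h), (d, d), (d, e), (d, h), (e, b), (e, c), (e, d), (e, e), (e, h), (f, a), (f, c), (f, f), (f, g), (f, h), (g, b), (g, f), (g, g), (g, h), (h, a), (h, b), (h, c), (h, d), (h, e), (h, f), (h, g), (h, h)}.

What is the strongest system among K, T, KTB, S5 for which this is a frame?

Reflexive (axiom T): yes — every world is R-related to itself.
Symmetric (axiom B): yes — every pair in R has its reverse in R.
Euclidean (axiom 5): no — a R b and a R f, but not b R f.
So F validates K, T, KTB; S5 would additionally require R to be Euclidean. The strongest is KTB.

KTB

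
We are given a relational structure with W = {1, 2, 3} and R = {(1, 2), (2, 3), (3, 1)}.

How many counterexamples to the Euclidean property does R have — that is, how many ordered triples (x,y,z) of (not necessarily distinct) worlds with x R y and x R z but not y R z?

3

Enumerating: (1,2,2), (2,3,3), (3,1,1).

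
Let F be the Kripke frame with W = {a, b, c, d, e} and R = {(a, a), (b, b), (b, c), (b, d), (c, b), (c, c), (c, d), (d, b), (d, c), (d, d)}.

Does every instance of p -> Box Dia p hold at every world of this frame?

The schema B characterises exactly the symmetric frames.
Symmetric: yes — every pair in R has its reverse in R.

Yes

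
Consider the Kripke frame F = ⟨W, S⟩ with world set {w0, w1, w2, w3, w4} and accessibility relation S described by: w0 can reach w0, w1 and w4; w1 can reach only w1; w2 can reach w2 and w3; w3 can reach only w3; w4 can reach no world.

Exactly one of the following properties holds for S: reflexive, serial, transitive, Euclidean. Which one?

Reflexive: no — w4 is not related to itself.
Serial: no — w4 has no S-successor.
Transitive: yes — every two-step S-path is closed by a direct edge.
Euclidean: no — w0 S w1 and w0 S w4, but not w1 S w4.
Only transitive holds.

transitive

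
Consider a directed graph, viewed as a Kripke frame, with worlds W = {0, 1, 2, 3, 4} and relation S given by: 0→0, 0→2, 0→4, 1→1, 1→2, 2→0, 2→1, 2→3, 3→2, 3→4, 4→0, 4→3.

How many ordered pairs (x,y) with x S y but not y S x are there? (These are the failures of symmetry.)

0

S is symmetric; there are no such tuples.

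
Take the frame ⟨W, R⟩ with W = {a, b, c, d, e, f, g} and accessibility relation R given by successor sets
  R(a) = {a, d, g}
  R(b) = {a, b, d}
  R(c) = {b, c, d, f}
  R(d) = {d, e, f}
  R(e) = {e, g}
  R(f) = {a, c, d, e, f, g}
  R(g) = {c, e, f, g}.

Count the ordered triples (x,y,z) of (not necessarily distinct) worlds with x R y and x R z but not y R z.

33

Enumerating: (a,d,a), (a,d,g), (a,g,a), (a,g,d), (b,a,b), (b,d,a), (b,d,b), (c,b,c), (c,b,f), (c,d,b), (c,d,c), (c,f,b), … and 21 more.
Total: 33.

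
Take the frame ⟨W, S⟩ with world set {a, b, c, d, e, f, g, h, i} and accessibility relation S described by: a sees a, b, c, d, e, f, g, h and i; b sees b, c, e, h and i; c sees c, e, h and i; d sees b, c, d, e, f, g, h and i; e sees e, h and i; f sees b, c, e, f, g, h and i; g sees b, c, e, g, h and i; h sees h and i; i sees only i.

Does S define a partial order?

Reflexive: yes — every world is S-related to itself.
Transitive: yes — every two-step S-path is closed by a direct edge.
Antisymmetric: yes — no distinct pair is related both ways.
So S is a partial order.

Yes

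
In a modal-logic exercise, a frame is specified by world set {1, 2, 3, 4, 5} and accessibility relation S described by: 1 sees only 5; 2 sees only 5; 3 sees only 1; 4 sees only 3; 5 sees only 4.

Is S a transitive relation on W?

Transitive: no — 1 S 5 and 5 S 4, but not 1 S 4.

No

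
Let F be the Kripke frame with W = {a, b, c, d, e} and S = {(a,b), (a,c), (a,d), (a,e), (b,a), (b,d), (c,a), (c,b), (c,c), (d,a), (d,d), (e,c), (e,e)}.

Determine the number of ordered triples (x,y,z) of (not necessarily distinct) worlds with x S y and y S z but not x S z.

14

Enumerating: (a,b,a), (a,c,a), (a,d,a), (b,a,b), (b,a,c), (b,a,e), (c,a,d), (c,a,e), (c,b,d), (d,a,b), (d,a,c), (d,a,e), (e,c,a), (e,c,b).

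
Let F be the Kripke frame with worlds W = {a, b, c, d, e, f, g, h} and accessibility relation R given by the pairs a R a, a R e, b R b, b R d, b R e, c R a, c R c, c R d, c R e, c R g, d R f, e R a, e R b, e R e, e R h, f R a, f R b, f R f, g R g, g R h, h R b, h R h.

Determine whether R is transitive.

No

Transitive: no — a R e and e R b, but not a R b.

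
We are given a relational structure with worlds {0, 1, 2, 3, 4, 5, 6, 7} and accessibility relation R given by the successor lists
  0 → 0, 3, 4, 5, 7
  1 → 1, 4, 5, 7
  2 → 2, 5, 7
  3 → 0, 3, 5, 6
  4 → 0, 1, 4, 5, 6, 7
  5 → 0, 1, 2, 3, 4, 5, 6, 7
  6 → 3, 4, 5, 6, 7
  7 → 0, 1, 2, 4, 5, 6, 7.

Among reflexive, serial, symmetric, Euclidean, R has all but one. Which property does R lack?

Euclidean

Reflexive: yes — every world is R-related to itself.
Serial: yes — every world has a successor (e.g. 0 R 0).
Symmetric: yes — every pair in R has its reverse in R.
Euclidean: no — 0 R 3 and 0 R 4, but not 3 R 4.
Only Euclidean fails.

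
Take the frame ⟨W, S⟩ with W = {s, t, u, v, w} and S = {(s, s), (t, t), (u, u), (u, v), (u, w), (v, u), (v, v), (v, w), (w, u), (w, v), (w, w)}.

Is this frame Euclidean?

Yes

Euclidean: yes — any two successors of a common world are S-related.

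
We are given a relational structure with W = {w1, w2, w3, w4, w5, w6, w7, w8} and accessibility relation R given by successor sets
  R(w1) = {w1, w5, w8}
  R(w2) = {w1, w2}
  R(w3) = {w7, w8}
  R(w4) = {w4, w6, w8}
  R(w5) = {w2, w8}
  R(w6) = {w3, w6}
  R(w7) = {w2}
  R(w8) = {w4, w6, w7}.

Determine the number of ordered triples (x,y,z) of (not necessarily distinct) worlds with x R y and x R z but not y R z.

Enumerating: (w1,w5,w1), (w1,w5,w5), (w1,w8,w1), (w1,w8,w5), (w1,w8,w8), (w2,w1,w2), (w3,w7,w7), (w3,w7,w8), (w3,w8,w8), (w4,w6,w4), (w4,w6,w8), (w4,w8,w8), … and 11 more.
Total: 23.

23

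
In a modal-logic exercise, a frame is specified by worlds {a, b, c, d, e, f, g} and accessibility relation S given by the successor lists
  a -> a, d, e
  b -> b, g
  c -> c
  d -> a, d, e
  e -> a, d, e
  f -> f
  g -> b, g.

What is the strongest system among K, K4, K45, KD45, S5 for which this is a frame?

Transitive (axiom 4): yes — every two-step S-path is closed by a direct edge.
Euclidean (axiom 5): yes — any two successors of a common world are S-related.
Serial (axiom D): yes — every world has a successor (e.g. a S a).
Reflexive (axiom T): yes — every world is S-related to itself.
So F validates K, K4, K45, KD45, S5. The strongest is S5.

S5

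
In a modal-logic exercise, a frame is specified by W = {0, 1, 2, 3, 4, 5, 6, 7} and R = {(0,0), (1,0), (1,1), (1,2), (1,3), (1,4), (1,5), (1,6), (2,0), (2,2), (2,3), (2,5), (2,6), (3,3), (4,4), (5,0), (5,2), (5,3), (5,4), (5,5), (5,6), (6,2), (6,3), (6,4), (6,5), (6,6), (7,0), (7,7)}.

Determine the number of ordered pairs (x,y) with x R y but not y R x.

14

Enumerating: (1,0), (1,2), (1,3), (1,4), (1,5), (1,6), (2,0), (2,3), (5,0), (5,3), (5,4), (6,3), (6,4), (7,0).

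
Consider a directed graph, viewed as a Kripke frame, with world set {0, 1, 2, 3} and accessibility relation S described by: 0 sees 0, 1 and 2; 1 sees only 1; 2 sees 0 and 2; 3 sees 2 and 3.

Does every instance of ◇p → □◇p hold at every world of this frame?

By correspondence theory, 5 is valid on a frame iff S is Euclidean.
Euclidean: no — 0 S 1 and 0 S 2, but not 1 S 2.

No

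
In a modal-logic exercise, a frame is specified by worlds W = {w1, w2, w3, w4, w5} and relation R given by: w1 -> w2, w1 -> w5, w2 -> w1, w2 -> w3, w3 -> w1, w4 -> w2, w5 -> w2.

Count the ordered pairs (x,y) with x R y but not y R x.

5

Enumerating: (w1,w5), (w2,w3), (w3,w1), (w4,w2), (w5,w2).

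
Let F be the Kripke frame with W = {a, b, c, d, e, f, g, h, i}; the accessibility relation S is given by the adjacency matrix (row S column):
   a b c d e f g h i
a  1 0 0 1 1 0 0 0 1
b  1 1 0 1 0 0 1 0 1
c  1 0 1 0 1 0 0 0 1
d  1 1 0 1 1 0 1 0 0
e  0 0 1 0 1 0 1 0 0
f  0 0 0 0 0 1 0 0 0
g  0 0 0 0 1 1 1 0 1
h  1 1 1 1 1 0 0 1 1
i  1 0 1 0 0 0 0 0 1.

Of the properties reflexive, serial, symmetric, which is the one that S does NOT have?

Reflexive: yes — every world is S-related to itself.
Serial: yes — every world has a successor (e.g. a S a).
Symmetric: no — a S e but not e S a.
Only symmetric fails.

symmetric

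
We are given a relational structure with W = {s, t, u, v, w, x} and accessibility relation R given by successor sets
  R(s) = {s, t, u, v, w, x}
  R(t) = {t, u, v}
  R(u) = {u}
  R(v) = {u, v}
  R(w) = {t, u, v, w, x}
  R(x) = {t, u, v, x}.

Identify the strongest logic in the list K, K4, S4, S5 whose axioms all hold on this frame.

Transitive (axiom 4): yes — every two-step R-path is closed by a direct edge.
Reflexive (axiom T): yes — every world is R-related to itself.
Euclidean (axiom 5): no — s R t and s R w, but not t R w.
So F validates K, K4, S4; S5 would additionally require R to be Euclidean. The strongest is S4.

S4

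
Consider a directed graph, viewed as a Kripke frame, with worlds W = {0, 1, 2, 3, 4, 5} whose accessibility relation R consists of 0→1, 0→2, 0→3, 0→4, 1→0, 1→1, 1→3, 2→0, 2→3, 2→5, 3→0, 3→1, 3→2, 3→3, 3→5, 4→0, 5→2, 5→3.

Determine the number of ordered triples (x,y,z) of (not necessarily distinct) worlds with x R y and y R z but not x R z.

26

Enumerating: (0,1,0), (0,2,0), (0,2,5), (0,3,0), (0,3,5), (0,4,0), (1,0,2), (1,0,4), (1,3,2), (1,3,5), (2,0,1), (2,0,2), … and 14 more.
Total: 26.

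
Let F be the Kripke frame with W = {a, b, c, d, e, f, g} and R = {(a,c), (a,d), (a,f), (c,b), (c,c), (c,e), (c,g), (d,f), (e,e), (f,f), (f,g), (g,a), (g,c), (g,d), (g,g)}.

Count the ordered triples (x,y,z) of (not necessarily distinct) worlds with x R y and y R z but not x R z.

14

Enumerating: (a,c,b), (a,c,e), (a,c,g), (a,f,g), (c,g,a), (c,g,d), (d,f,g), (f,g,a), (f,g,c), (f,g,d), (g,a,f), (g,c,b), (g,c,e), (g,d,f).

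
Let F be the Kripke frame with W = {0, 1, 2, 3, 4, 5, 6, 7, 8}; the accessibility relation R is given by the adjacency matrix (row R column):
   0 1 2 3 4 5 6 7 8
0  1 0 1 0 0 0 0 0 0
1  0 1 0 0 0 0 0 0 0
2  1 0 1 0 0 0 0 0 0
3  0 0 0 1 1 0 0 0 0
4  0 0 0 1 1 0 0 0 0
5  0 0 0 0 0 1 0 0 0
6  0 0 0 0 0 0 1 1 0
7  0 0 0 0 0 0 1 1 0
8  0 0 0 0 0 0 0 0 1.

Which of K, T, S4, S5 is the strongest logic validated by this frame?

Reflexive (axiom T): yes — every world is R-related to itself.
Transitive (axiom 4): yes — every two-step R-path is closed by a direct edge.
Euclidean (axiom 5): yes — any two successors of a common world are R-related.
So F validates K, T, S4, S5. The strongest is S5.

S5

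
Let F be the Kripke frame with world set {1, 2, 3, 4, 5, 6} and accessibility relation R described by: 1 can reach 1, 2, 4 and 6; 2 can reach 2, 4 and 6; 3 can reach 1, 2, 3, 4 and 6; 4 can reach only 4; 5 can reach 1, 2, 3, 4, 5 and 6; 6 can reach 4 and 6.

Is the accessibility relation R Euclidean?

No

Euclidean: no — 1 R 4 and 1 R 2, but not 4 R 2.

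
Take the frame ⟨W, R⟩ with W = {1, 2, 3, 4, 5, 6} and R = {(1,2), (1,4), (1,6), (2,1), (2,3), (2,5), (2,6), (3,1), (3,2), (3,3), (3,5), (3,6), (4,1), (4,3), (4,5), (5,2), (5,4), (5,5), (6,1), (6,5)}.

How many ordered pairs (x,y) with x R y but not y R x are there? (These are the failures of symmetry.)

Enumerating: (2,6), (3,1), (3,5), (3,6), (4,3), (6,5).

6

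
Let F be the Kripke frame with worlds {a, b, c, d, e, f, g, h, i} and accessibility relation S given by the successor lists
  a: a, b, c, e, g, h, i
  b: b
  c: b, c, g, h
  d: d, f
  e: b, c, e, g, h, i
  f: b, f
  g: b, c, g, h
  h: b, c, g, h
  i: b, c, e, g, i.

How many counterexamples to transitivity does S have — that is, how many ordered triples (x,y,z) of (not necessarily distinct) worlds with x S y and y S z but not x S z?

Enumerating: (d,f,b), (i,c,h), (i,e,h), (i,g,h).

4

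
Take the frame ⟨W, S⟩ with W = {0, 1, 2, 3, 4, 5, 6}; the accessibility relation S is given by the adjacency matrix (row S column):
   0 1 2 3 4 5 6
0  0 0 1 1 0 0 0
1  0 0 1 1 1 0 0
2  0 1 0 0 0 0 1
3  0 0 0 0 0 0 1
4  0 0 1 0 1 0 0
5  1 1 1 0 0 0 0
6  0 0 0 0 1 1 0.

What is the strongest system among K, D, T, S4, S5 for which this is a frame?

D

Serial (axiom D): yes — every world has a successor (e.g. 0 S 2).
Reflexive (axiom T): no — 0 is not related to itself.
Transitive (axiom 4): no — 0 S 2 and 2 S 1, but not 0 S 1.
Euclidean (axiom 5): no — 0 S 2 and 0 S 3, but not 2 S 3.
So F validates K, D; T would additionally require S to be reflexive. The strongest is D.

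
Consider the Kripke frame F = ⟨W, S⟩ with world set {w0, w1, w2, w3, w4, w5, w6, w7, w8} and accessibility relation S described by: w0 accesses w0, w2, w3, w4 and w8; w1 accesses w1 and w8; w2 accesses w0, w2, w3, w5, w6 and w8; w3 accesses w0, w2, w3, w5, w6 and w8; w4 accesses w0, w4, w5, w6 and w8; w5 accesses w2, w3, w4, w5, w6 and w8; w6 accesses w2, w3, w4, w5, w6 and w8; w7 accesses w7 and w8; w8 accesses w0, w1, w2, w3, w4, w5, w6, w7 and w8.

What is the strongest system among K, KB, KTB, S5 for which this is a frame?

Symmetric (axiom B): yes — every pair in S has its reverse in S.
Reflexive (axiom T): yes — every world is S-related to itself.
Euclidean (axiom 5): no — w0 S w2 and w0 S w4, but not w2 S w4.
So F validates K, KB, KTB; S5 would additionally require S to be Euclidean. The strongest is KTB.

KTB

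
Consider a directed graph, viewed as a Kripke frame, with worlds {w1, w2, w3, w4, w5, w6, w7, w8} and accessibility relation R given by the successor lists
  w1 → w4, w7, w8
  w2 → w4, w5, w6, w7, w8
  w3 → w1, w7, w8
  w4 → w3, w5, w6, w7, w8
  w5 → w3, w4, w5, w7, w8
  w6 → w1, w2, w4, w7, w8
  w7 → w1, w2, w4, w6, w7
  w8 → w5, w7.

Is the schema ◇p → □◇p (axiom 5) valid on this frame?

No

The schema 5 characterises exactly the Euclidean frames.
Euclidean: no — w1 R w7 and w1 R w8, but not w7 R w8.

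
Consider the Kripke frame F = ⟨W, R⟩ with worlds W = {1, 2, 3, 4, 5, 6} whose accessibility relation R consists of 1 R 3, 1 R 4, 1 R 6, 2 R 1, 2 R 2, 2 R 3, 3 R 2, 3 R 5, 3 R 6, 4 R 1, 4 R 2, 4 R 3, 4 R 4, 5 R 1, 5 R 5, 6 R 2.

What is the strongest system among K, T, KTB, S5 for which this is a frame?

K

Reflexive (axiom T): no — 1 is not related to itself.
Symmetric (axiom B): no — 1 R 3 but not 3 R 1.
Euclidean (axiom 5): no — 1 R 3 and 1 R 4, but not 3 R 4.
So F validates K; T would additionally require R to be reflexive. The strongest is K.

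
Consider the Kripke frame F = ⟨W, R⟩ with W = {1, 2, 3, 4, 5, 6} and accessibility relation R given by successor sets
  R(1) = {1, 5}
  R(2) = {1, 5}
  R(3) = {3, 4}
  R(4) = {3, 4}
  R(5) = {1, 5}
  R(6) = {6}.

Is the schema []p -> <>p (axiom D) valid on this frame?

By correspondence theory, D is valid on a frame iff R is serial.
Serial: yes — every world has a successor (e.g. 1 R 1).

Yes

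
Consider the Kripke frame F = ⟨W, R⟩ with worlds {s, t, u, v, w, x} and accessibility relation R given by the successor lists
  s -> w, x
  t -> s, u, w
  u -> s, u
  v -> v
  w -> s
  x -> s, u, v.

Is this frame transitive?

No

Transitive: no — s R x and x R u, but not s R u.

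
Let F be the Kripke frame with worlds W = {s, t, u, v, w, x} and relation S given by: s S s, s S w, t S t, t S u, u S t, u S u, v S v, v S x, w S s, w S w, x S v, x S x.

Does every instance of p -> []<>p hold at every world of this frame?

Yes

Axiom B corresponds to the accessibility relation being symmetric.
Symmetric: yes — every pair in S has its reverse in S.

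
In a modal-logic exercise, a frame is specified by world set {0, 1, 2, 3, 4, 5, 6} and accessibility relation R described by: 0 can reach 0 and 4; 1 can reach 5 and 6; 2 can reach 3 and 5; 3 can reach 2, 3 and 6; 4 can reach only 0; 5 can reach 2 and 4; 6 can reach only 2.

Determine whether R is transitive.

No

Transitive: no — 1 R 5 and 5 R 2, but not 1 R 2.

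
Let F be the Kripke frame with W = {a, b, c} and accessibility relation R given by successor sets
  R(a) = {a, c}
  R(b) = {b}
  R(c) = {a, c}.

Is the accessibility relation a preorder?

Reflexive: yes — every world is R-related to itself.
Transitive: yes — every two-step R-path is closed by a direct edge.
So R is a preorder.

Yes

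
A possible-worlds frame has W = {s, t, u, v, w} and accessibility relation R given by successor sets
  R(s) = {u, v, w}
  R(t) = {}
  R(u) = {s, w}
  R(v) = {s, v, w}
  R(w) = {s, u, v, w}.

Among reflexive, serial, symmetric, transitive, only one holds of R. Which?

Reflexive: no — s is not related to itself.
Serial: no — t has no R-successor.
Symmetric: yes — every pair in R has its reverse in R.
Transitive: no — u R s and s R v, but not u R v.
Only symmetric holds.

symmetric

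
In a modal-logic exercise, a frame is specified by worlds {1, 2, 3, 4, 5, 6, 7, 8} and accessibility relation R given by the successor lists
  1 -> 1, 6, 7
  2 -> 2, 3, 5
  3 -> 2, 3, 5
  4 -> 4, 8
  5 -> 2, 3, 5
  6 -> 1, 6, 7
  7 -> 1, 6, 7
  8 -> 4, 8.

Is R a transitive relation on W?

Transitive: yes — every two-step R-path is closed by a direct edge.

Yes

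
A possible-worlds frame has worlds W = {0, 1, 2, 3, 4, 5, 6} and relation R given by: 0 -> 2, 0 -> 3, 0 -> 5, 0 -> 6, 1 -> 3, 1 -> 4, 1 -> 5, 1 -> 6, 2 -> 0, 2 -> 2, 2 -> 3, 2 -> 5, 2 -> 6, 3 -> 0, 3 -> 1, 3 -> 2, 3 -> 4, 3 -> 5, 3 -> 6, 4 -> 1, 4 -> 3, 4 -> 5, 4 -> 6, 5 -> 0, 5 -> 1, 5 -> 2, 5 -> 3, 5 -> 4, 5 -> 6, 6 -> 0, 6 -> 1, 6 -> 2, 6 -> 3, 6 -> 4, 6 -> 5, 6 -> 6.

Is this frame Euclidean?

No

Euclidean: no — 3 R 0 and 3 R 1, but not 0 R 1.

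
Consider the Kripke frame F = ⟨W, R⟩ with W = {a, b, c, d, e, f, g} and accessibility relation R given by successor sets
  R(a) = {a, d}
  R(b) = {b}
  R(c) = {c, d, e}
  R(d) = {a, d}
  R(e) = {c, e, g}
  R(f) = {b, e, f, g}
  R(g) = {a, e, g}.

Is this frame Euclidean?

Euclidean: no — c R d and c R e, but not d R e.

No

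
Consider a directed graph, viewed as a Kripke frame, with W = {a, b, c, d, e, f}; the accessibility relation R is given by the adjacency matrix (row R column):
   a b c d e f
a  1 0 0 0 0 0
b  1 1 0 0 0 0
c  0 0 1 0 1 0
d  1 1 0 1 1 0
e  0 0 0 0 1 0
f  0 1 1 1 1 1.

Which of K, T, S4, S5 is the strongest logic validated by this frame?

T

Reflexive (axiom T): yes — every world is R-related to itself.
Transitive (axiom 4): no — f R b and b R a, but not f R a.
Euclidean (axiom 5): no — d R a and d R b, but not a R b.
So F validates K, T; S4 would additionally require R to be transitive. The strongest is T.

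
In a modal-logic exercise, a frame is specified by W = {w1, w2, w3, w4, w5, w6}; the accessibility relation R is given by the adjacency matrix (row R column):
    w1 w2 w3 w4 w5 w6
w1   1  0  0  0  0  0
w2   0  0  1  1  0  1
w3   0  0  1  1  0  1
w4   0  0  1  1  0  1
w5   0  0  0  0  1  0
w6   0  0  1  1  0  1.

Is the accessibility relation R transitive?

Transitive: yes — every two-step R-path is closed by a direct edge.

Yes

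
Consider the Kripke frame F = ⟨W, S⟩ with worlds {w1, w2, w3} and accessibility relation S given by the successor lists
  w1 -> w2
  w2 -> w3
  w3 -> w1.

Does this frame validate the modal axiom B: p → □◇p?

By correspondence theory, B is valid on a frame iff S is symmetric.
Symmetric: no — w1 S w2 but not w2 S w1.

No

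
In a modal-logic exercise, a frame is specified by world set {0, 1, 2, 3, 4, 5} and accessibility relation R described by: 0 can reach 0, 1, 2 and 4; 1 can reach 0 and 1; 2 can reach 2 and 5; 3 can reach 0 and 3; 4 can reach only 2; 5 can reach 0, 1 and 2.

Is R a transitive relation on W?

Transitive: no — 0 R 2 and 2 R 5, but not 0 R 5.

No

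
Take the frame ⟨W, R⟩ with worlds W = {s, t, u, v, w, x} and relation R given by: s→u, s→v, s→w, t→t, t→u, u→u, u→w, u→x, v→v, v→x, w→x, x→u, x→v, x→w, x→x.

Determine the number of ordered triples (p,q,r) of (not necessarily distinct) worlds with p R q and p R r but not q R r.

15

Enumerating: (s,u,v), (s,v,u), (s,v,w), (s,w,u), (s,w,v), (s,w,w), (t,u,t), (u,w,u), (u,w,w), (x,u,v), (x,v,u), (x,v,w), (x,w,u), (x,w,v), (x,w,w).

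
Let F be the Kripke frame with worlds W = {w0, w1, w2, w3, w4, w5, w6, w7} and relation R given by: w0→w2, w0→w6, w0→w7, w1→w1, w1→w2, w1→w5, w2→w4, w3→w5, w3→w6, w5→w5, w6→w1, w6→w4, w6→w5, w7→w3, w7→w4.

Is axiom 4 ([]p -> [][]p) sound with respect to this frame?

The schema 4 characterises exactly the transitive frames.
Transitive: no — w0 R w2 and w2 R w4, but not w0 R w4.

No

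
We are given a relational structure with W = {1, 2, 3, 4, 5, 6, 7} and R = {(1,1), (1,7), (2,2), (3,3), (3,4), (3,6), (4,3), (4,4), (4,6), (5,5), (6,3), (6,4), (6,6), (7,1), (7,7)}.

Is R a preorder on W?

Reflexive: yes — every world is R-related to itself.
Transitive: yes — every two-step R-path is closed by a direct edge.
So R is a preorder.

Yes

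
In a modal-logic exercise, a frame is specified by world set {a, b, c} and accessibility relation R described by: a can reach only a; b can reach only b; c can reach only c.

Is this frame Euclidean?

Euclidean: yes — any two successors of a common world are R-related.

Yes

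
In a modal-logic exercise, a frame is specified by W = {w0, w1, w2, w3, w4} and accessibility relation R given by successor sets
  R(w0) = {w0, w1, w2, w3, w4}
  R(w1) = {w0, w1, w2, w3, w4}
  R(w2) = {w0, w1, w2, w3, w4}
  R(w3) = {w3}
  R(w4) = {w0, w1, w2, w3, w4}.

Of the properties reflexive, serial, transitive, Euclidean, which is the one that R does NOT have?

Euclidean

Reflexive: yes — every world is R-related to itself.
Serial: yes — every world has a successor (e.g. w0 R w0).
Transitive: yes — every two-step R-path is closed by a direct edge.
Euclidean: no — w0 R w3 and w0 R w1, but not w3 R w1.
Only Euclidean fails.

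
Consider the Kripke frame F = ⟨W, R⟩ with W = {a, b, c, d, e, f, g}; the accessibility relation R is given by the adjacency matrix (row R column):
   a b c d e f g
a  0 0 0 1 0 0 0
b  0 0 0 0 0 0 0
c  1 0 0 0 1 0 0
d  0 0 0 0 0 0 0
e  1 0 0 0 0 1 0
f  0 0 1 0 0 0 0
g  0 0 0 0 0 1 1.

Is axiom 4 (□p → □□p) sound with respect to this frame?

The schema 4 characterises exactly the transitive frames.
Transitive: no — c R a and a R d, but not c R d.

No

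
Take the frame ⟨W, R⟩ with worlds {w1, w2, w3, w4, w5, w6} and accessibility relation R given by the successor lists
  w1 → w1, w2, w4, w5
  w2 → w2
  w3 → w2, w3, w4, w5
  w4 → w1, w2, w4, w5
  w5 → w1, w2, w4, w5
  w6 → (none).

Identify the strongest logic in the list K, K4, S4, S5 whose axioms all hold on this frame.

K

Transitive (axiom 4): no — w3 R w4 and w4 R w1, but not w3 R w1.
Reflexive (axiom T): no — w6 is not related to itself.
Euclidean (axiom 5): no — w1 R w2 and w1 R w4, but not w2 R w4.
So F validates K; K4 would additionally require R to be transitive. The strongest is K.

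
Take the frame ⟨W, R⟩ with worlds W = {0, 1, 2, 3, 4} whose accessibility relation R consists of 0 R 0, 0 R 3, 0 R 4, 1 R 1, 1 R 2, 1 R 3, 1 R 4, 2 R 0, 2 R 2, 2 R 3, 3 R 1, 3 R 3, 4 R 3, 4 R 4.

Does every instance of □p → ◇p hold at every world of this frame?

By correspondence theory, D is valid on a frame iff R is serial.
Serial: yes — every world has a successor (e.g. 0 R 0).

Yes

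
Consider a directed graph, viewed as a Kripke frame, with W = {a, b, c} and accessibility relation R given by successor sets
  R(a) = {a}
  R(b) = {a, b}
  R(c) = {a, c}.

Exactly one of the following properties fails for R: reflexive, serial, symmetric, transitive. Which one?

Reflexive: yes — every world is R-related to itself.
Serial: yes — every world has a successor (e.g. a R a).
Symmetric: no — b R a but not a R b.
Transitive: yes — every two-step R-path is closed by a direct edge.
Only symmetric fails.

symmetric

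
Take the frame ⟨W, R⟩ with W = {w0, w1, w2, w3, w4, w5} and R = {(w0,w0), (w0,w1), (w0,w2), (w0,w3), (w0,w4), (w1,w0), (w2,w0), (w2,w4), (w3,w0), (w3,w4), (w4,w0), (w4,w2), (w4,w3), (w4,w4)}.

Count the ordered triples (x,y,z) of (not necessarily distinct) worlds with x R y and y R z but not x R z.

15

Enumerating: (w1,w0,w1), (w1,w0,w2), (w1,w0,w3), (w1,w0,w4), (w2,w0,w1), (w2,w0,w2), (w2,w0,w3), (w2,w4,w2), (w2,w4,w3), (w3,w0,w1), (w3,w0,w2), (w3,w0,w3), (w3,w4,w2), (w3,w4,w3), (w4,w0,w1).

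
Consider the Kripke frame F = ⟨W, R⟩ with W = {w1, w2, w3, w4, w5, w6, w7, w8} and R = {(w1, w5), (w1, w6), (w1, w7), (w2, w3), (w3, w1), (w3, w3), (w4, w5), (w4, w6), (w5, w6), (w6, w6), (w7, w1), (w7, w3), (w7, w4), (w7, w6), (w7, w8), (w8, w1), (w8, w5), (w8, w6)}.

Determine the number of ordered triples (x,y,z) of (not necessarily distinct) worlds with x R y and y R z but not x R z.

13

Enumerating: (w1,w7,w1), (w1,w7,w3), (w1,w7,w4), (w1,w7,w8), (w2,w3,w1), (w3,w1,w5), (w3,w1,w6), (w3,w1,w7), (w7,w1,w5), (w7,w1,w7), (w7,w4,w5), (w7,w8,w5), (w8,w1,w7).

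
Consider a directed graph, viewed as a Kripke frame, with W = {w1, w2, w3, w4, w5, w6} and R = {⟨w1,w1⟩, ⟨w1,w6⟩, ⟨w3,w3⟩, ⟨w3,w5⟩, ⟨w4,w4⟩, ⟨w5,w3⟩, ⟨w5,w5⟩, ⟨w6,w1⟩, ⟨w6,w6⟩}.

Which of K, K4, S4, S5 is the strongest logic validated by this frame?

Transitive (axiom 4): yes — every two-step R-path is closed by a direct edge.
Reflexive (axiom T): no — w2 is not related to itself.
Euclidean (axiom 5): yes — any two successors of a common world are R-related.
So F validates K, K4; S4 would additionally require R to be reflexive. The strongest is K4.

K4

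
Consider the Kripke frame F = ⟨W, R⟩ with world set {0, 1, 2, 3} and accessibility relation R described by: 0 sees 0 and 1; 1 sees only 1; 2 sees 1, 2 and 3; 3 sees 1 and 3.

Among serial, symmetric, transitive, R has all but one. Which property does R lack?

Serial: yes — every world has a successor (e.g. 0 R 0).
Symmetric: no — 0 R 1 but not 1 R 0.
Transitive: yes — every two-step R-path is closed by a direct edge.
Only symmetric fails.

symmetric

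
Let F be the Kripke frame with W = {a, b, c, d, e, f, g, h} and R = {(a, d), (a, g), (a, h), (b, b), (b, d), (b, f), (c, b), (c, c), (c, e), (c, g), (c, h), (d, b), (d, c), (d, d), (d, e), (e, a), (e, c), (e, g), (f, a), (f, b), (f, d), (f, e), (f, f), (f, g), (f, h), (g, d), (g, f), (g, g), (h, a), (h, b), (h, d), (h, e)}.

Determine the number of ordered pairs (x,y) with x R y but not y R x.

Enumerating: (a,d), (a,g), (c,b), (c,g), (c,h), (d,c), (d,e), (e,a), (e,g), (f,a), (f,d), (f,e), (f,h), (g,d), (h,b), (h,d), (h,e).

17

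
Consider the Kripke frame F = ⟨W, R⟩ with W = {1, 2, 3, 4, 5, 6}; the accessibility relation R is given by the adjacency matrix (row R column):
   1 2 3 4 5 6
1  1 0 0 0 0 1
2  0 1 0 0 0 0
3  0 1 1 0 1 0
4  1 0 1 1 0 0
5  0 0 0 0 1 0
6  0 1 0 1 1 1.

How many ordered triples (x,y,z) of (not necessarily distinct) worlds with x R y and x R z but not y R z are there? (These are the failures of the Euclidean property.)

Enumerating: (1,6,1), (3,2,3), (3,2,5), (3,5,2), (3,5,3), (4,1,3), (4,1,4), (4,3,1), (4,3,4), (6,2,4), (6,2,5), (6,2,6), (6,4,2), (6,4,5), (6,4,6), (6,5,2), (6,5,4), (6,5,6).

18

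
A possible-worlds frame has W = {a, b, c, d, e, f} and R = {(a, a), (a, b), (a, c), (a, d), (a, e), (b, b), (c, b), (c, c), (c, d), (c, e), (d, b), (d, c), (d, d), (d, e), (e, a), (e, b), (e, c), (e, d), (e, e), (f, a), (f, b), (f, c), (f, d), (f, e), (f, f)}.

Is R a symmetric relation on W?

No

Symmetric: no — a R b but not b R a.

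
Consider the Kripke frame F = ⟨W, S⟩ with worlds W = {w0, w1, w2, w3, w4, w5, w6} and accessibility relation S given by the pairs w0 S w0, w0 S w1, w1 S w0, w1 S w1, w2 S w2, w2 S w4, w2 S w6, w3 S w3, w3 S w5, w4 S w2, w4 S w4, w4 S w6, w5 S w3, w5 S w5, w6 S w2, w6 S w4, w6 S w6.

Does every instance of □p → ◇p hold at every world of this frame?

By correspondence theory, D is valid on a frame iff S is serial.
Serial: yes — every world has a successor (e.g. w0 S w0).

Yes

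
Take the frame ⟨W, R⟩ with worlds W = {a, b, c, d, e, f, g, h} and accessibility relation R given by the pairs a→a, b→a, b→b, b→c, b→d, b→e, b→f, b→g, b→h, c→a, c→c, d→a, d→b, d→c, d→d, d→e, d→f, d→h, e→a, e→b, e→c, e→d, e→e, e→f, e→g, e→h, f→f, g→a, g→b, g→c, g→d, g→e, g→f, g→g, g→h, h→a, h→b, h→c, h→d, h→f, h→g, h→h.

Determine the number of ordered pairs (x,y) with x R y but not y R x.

Enumerating: (b,a), (b,c), (b,f), (c,a), (d,a), (d,c), (d,f), (e,a), (e,c), (e,f), (e,h), (g,a), (g,c), (g,d), (g,f), (h,a), (h,c), (h,f).

18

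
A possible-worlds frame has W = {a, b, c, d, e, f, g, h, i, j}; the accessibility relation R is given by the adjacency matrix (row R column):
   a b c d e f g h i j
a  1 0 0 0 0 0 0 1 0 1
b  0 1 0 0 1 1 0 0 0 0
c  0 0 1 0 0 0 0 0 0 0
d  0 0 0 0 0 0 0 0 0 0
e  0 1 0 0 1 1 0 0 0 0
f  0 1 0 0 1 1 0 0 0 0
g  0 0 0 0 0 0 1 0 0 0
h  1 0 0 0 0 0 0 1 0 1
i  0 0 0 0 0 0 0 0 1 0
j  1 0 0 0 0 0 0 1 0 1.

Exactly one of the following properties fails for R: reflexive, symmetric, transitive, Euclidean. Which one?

reflexive

Reflexive: no — d is not related to itself.
Symmetric: yes — every pair in R has its reverse in R.
Transitive: yes — every two-step R-path is closed by a direct edge.
Euclidean: yes — any two successors of a common world are R-related.
Only reflexive fails.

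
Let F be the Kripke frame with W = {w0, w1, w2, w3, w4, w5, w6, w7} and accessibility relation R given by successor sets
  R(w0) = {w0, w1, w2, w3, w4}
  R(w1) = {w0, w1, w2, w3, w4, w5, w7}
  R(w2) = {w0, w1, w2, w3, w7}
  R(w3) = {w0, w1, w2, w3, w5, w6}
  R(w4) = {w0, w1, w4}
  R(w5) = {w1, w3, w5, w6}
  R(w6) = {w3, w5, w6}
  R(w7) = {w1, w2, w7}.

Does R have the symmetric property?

Yes

Symmetric: yes — every pair in R has its reverse in R.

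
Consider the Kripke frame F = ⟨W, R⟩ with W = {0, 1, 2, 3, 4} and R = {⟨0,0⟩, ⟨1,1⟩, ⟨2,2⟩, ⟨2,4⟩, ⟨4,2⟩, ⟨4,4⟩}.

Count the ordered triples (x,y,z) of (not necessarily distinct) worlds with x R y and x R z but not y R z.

0

R is Euclidean; there are no such tuples.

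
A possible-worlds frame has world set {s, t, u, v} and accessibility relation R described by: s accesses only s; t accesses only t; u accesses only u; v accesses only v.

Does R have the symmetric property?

Yes

Symmetric: yes — every pair in R has its reverse in R.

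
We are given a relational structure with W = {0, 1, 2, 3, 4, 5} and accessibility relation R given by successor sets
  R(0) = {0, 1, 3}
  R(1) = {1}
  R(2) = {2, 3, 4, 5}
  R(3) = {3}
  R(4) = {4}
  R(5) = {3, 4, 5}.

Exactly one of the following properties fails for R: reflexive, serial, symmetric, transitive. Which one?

Reflexive: yes — every world is R-related to itself.
Serial: yes — every world has a successor (e.g. 0 R 0).
Symmetric: no — 0 R 1 but not 1 R 0.
Transitive: yes — every two-step R-path is closed by a direct edge.
Only symmetric fails.

symmetric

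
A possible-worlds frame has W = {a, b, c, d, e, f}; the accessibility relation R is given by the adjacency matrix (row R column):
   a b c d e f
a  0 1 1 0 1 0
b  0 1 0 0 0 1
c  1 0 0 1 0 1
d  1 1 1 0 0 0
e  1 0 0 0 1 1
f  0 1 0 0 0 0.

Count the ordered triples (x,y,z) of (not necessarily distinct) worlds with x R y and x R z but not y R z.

Enumerating: (a,b,c), (a,b,e), (a,c,b), (a,c,c), (a,c,e), (a,e,b), (a,e,c), (b,f,f), (c,a,a), (c,a,d), (c,a,f), (c,d,d), … and 14 more.
Total: 26.

26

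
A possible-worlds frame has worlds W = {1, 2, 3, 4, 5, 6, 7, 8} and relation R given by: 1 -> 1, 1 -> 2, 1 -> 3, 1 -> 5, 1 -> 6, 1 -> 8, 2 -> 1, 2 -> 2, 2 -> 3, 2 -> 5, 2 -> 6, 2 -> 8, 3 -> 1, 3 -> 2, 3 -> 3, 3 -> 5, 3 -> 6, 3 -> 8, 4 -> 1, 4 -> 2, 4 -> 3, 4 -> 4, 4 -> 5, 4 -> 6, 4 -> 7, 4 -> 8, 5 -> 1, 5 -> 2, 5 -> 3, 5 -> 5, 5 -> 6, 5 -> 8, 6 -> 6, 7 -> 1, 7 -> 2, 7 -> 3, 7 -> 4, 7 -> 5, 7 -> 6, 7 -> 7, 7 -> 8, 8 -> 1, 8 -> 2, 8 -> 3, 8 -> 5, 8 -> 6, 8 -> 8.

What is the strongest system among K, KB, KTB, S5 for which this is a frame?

K

Symmetric (axiom B): no — 1 R 6 but not 6 R 1.
Reflexive (axiom T): yes — every world is R-related to itself.
Euclidean (axiom 5): no — 1 R 6 and 1 R 2, but not 6 R 2.
So F validates K; KB would additionally require R to be symmetric. The strongest is K.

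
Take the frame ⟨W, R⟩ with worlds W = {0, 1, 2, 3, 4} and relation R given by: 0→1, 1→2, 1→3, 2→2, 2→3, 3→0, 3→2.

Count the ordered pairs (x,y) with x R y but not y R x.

4

Enumerating: (0,1), (1,2), (1,3), (3,0).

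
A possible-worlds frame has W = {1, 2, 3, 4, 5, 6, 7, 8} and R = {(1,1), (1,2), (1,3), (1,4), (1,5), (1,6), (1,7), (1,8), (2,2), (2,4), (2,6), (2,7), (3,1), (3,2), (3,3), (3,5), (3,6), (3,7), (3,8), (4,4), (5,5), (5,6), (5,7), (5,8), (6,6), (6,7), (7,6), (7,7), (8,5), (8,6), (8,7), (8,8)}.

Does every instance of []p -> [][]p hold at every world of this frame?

Axiom 4 corresponds to the accessibility relation being transitive.
Transitive: no — 3 R 1 and 1 R 4, but not 3 R 4.

No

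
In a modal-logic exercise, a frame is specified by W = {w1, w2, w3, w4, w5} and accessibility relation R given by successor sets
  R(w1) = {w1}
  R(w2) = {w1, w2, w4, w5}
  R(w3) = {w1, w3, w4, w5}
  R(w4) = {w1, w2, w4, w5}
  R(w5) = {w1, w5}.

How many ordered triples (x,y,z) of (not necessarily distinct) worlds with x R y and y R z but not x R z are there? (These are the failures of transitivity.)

Enumerating: (w3,w4,w2).

1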